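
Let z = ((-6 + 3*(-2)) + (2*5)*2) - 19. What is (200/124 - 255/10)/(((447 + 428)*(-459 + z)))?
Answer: 1481/25497500 ≈ 5.8084e-5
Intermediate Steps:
z = -11 (z = ((-6 - 6) + 10*2) - 19 = (-12 + 20) - 19 = 8 - 19 = -11)
(200/124 - 255/10)/(((447 + 428)*(-459 + z))) = (200/124 - 255/10)/(((447 + 428)*(-459 - 11))) = (200*(1/124) - 255*⅒)/((875*(-470))) = (50/31 - 51/2)/(-411250) = -1481/62*(-1/411250) = 1481/25497500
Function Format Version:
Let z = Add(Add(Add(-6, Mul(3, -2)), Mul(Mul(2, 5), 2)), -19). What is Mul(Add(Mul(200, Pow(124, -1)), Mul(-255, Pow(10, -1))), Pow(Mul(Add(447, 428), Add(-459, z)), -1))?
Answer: Rational(1481, 25497500) ≈ 5.8084e-5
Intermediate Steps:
z = -11 (z = Add(Add(Add(-6, -6), Mul(10, 2)), -19) = Add(Add(-12, 20), -19) = Add(8, -19) = -11)
Mul(Add(Mul(200, Pow(124, -1)), Mul(-255, Pow(10, -1))), Pow(Mul(Add(447, 428), Add(-459, z)), -1)) = Mul(Add(Mul(200, Pow(124, -1)), Mul(-255, Pow(10, -1))), Pow(Mul(Add(447, 428), Add(-459, -11)), -1)) = Mul(Add(Mul(200, Rational(1, 124)), Mul(-255, Rational(1, 10))), Pow(Mul(875, -470), -1)) = Mul(Add(Rational(50, 31), Rational(-51, 2)), Pow(-411250, -1)) = Mul(Rational(-1481, 62), Rational(-1, 411250)) = Rational(1481, 25497500)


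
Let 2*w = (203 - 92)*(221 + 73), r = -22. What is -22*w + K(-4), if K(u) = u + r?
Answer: -359000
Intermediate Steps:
K(u) = -22 + u (K(u) = u - 22 = -22 + u)
w = 16317 (w = ((203 - 92)*(221 + 73))/2 = (111*294)/2 = (1/2)*32634 = 16317)
-22*w + K(-4) = -22*16317 + (-22 - 4) = -358974 - 26 = -359000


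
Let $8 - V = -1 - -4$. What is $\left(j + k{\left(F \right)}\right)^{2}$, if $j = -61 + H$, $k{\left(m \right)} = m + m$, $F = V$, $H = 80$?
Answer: $841$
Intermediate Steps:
$V = 5$ ($V = 8 - \left(-1 - -4\right) = 8 - \left(-1 + 4\right) = 8 - 3 = 5$)
$F = 5$
$k{\left(m \right)} = 2 m$
$j = 19$ ($j = -61 + 80 = 19$)
$\left(j + k{\left(F \right)}\right)^{2} = \left(19 + 2 \cdot 5\right)^{2} = \left(19 + 10\right)^{2} = 29^{2} = 841$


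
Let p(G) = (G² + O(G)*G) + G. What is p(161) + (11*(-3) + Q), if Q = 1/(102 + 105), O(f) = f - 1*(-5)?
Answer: 10924426/207 ≈ 52775.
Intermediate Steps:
O(f) = 5 + f (O(f) = f + 5 = 5 + f)
Q = 1/207 ≈ 0.0048309
p(G) = G + G² + G*(5 + G) (p(G) = (G² + (5 + G)*G) + G = (G² + G*(5 + G)) + G = G + G² + G*(5 + G))
p(161) + (11*(-3) + Q) = 2*161*(3 + 161) + (11*(-3) + 1/207) = 2*161*164 + (-33 + 1/207) = 52808 - 6830/207 = 10924426/207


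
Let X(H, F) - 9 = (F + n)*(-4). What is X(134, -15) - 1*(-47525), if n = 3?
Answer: 47582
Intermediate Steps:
X(H, F) = -3 - 4*F (X(H, F) = 9 + (F + 3)*(-4) = 9 + (3 + F)*(-4) = 9 + (-12 - 4*F) = -3 - 4*F)
X(134, -15) - 1*(-47525) = (-3 - 4*(-15)) - 1*(-47525) = (-3 + 60) + 47525 = 57 + 47525 = 47582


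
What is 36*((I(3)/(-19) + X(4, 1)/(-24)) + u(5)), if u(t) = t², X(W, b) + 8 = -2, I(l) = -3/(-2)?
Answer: 17331/19 ≈ 912.16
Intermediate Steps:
I(l) = 3/2 (I(l) = -3*(-½) = 3/2)
X(W, b) = -10 (X(W, b) = -8 - 2 = -10)
36*((I(3)/(-19) + X(4, 1)/(-24)) + u(5)) = 36*(((3/2)/(-19) - 10/(-24)) + 5²) = 36*(((3/2)*(-1/19) - 10*(-1/24)) + 25) = 36*((-3/38 + 5/12) + 25) = 36*(77/228 + 25) = 36*(5777/228) = 17331/19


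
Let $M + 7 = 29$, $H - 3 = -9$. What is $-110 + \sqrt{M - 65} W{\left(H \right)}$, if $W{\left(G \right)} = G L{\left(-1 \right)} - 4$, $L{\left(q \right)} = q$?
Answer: $-110 + 2 i \sqrt{43} \approx -110.0 + 13.115 i$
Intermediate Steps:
$H = -6$ ($H = 3 - 9 = -6$)
$M = 22$ ($M = -7 + 29 = 22$)
$W{\left(G \right)} = -4 - G$ ($W{\left(G \right)} = G \left(-1\right) - 4 = - G - 4 = -4 - G$)
$-110 + \sqrt{M - 65} W{\left(H \right)} = -110 + \sqrt{22 - 65} \left(-4 - -6\right) = -110 + \sqrt{-43} \left(-4 + 6\right) = -110 + i \sqrt{43} \cdot 2 = -110 + 2 i \sqrt{43}$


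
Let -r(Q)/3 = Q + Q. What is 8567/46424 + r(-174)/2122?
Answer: 33322915/49255864 ≈ 0.67653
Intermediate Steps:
r(Q) = -6*Q (r(Q) = -3*(Q + Q) = -6*Q)
8567/46424 + r(-174)/2122 = 8567/46424 - 6*(-174)/2122 = 8567*(1/46424) + 1044*(1/2122) = 8567/46424 + 522/1061 = 33322915/49255864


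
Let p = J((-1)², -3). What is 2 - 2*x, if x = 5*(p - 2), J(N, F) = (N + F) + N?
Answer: 32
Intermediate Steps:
J(N, F) = F + 2*N (J(N, F) = (F + N) + N = F + 2*N)
p = -1 (p = -3 + 2*(-1)² = -3 + 2*1 = -3 + 2 = -1)
x = -15 (x = 5*(-1 - 2) = 5*(-3) = -15)
2 - 2*x = 2 - 2*(-15) = 2 + 30 = 32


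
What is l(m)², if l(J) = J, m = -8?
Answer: 64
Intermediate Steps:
l(m)² = (-8)² = 64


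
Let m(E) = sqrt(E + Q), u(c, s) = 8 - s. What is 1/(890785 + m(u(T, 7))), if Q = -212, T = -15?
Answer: 890785/793497916436 - I*sqrt(211)/793497916436 ≈ 1.1226e-6 - 1.8306e-11*I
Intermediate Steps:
m(E) = sqrt(-212 + E) (m(E) = sqrt(E - 212) = sqrt(-212 + E))
1/(890785 + m(u(T, 7))) = 1/(890785 + sqrt(-212 + (8 - 1*7))) = 1/(890785 + sqrt(-212 + (8 - 7))) = 1/(890785 + sqrt(-212 + 1)) = 1/(890785 + sqrt(-211)) = 1/(890785 + I*sqrt(211))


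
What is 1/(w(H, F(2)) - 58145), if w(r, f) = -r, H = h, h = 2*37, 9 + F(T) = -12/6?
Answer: -1/58219 ≈ -1.7177e-5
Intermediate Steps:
F(T) = -11 (F(T) = -9 - 12/6 = -9 - 12*⅙ = -9 - 2 = -11)
h = 74
H = 74
1/(w(H, F(2)) - 58145) = 1/(-1*74 - 58145) = 1/(-74 - 58145) = 1/(-58219) = -1/58219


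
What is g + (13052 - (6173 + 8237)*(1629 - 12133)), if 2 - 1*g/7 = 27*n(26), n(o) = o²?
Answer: 151247942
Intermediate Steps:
g = -127750 (g = 14 - 189*26² = 14 - 189*676 = 14 - 7*18252 = 14 - 127764 = -127750)
g + (13052 - (6173 + 8237)*(1629 - 12133)) = -127750 + (13052 - (6173 + 8237)*(1629 - 12133)) = -127750 + (13052 - 14410*(-10504)) = -127750 + (13052 - 1*(-151362640)) = -127750 + (13052 + 151362640) = -127750 + 151375692 = 151247942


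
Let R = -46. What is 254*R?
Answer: -11684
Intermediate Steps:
254*R = 254*(-46) = -11684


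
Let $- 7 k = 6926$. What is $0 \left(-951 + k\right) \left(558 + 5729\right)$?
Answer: $0$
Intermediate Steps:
$k = - \frac{6926}{7}$ ($k = \left(- \frac{1}{7}\right) 6926 = - \frac{6926}{7} \approx -989.43$)
$0 \left(-951 + k\right) \left(558 + 5729\right) = 0 \left(-951 - \frac{6926}{7}\right) \left(558 + 5729\right) = 0 \left(\left(- \frac{13583}{7}\right) 6287\right) = 0 \left(- \frac{85396321}{7}\right) = 0$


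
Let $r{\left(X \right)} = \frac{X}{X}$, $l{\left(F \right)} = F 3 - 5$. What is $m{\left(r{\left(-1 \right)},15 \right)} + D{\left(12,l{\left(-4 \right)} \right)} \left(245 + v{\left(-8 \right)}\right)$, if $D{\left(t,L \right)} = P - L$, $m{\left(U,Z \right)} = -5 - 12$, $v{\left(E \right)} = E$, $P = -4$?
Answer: $3064$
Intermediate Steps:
$l{\left(F \right)} = -5 + 3 F$ ($l{\left(F \right)} = 3 F - 5 = -5 + 3 F$)
$r{\left(X \right)} = 1$
$m{\left(U,Z \right)} = -17$ ($m{\left(U,Z \right)} = -5 - 12 = -17$)
$D{\left(t,L \right)} = -4 - L$
$m{\left(r{\left(-1 \right)},15 \right)} + D{\left(12,l{\left(-4 \right)} \right)} \left(245 + v{\left(-8 \right)}\right) = -17 + \left(-4 - \left(-5 + 3 \left(-4\right)\right)\right) \left(245 - 8\right) = -17 + \left(-4 - \left(-5 - 12\right)\right) 237 = -17 + \left(-4 - -17\right) 237 = -17 + \left(-4 + 17\right) 237 = -17 + 13 \cdot 237 = -17 + 3081 = 3064$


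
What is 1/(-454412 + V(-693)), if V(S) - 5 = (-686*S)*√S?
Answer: -151469/52275581265207 - 158466*I*√77/17425193755069 ≈ -2.8975e-9 - 7.98e-8*I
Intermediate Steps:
V(S) = 5 - 686*S^(3/2) (V(S) = 5 + (-686*S)*√S = 5 - 686*S^(3/2))
1/(-454412 + V(-693)) = 1/(-454412 + (5 - (-1426194)*I*√77)) = 1/(-454412 + (5 + 1426194*I*√77)) = 1/(-454407 + 1426194*I*√77)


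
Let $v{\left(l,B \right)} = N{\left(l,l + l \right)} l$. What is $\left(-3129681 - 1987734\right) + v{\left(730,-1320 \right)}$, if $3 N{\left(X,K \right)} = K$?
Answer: $- \frac{14286445}{3} \approx -4.7621 \cdot 10^{6}$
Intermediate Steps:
$N{\left(X,K \right)} = \frac{K}{3}$
$v{\left(l,B \right)} = \frac{2 l^{2}}{3}$ ($v{\left(l,B \right)} = \frac{l + l}{3} l = \frac{2 l}{3} l = \frac{2 l^{2}}{3}$)
$\left(-3129681 - 1987734\right) + v{\left(730,-1320 \right)} = \left(-3129681 - 1987734\right) + \frac{2 \cdot 730^{2}}{3} = -5117415 + \frac{2}{3} \cdot 532900 = -5117415 + \frac{1065800}{3} = - \frac{14286445}{3}$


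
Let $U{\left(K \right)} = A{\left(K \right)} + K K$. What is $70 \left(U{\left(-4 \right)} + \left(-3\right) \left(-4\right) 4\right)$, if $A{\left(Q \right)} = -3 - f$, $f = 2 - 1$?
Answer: $4200$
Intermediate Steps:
$f = 1$ ($f = 2 - 1 = 1$)
$A{\left(Q \right)} = -4$ ($A{\left(Q \right)} = -3 - 1 = -4$)
$U{\left(K \right)} = -4 + K^{2}$ ($U{\left(K \right)} = -4 + K K = -4 + K^{2}$)
$70 \left(U{\left(-4 \right)} + \left(-3\right) \left(-4\right) 4\right) = 70 \left(\left(-4 + \left(-4\right)^{2}\right) + \left(-3\right) \left(-4\right) 4\right) = 70 \left(\left(-4 + 16\right) + 12 \cdot 4\right) = 70 \left(12 + 48\right) = 70 \cdot 60 = 4200$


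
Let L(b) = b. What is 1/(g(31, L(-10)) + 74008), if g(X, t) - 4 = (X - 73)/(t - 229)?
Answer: 239/17688910 ≈ 1.3511e-5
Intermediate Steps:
g(X, t) = 4 + (-73 + X)/(-229 + t) (g(X, t) = 4 + (X - 73)/(t - 229) = 4 + (-73 + X)/(-229 + t))
1/(g(31, L(-10)) + 74008) = 1/((-989 + 31 + 4*(-10))/(-229 - 10) + 74008) = 1/((-989 + 31 - 40)/(-239) + 74008) = 1/(-1/239*(-998) + 74008) = 1/(998/239 + 74008) = 1/(17688910/239) = 239/17688910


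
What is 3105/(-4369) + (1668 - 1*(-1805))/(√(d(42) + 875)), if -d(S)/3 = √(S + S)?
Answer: -3105/4369 + 3473/√(875 - 6*√21) ≈ 118.59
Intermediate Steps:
d(S) = -3*√2*√S (d(S) = -3*√(S + S) = -3*√2*√S)
3105/(-4369) + (1668 - 1*(-1805))/(√(d(42) + 875)) = 3105/(-4369) + (1668 - 1*(-1805))/(√(-3*√2*√42 + 875)) = 3105*(-1/4369) + (1668 + 1805)/(√(-6*√21 + 875)) = -3105/4369 + 3473/(√(875 - 6*√21)) = -3105/4369 + 3473/√(875 - 6*√21)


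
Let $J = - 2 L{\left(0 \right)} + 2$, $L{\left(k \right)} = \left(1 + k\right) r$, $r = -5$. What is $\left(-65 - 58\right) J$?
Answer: $-1476$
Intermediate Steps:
$L{\left(k \right)} = -5 - 5 k$ ($L{\left(k \right)} = \left(1 + k\right) \left(-5\right) = -5 - 5 k$)
$J = 12$ ($J = - 2 \left(-5 - 0\right) + 2 = - 2 \left(-5 + 0\right) + 2 = \left(-2\right) \left(-5\right) + 2 = 10 + 2 = 12$)
$\left(-65 - 58\right) J = \left(-65 - 58\right) 12 = \left(-123\right) 12 = -1476$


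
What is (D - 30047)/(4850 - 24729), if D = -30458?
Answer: 60505/19879 ≈ 3.0437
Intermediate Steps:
(D - 30047)/(4850 - 24729) = (-30458 - 30047)/(4850 - 24729) = -60505/(-19879) = -60505*(-1/19879) = 60505/19879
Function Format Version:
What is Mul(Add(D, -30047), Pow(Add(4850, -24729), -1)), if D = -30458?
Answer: Rational(60505, 19879) ≈ 3.0437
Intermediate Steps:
Mul(Add(D, -30047), Pow(Add(4850, -24729), -1)) = Mul(Add(-30458, -30047), Pow(Add(4850, -24729), -1)) = Mul(-60505, Pow(-19879, -1)) = Mul(-60505, Rational(-1, 19879)) = Rational(60505, 19879)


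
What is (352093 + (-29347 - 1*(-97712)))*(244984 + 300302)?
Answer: 229269860988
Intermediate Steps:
(352093 + (-29347 - 1*(-97712)))*(244984 + 300302) = (352093 + (-29347 + 97712))*545286 = (352093 + 68365)*545286 = 420458*545286 = 229269860988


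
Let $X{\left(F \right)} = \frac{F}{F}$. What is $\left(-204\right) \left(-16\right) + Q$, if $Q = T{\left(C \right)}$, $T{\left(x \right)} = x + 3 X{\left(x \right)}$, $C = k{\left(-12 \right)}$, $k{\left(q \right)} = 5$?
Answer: $3272$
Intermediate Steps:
$X{\left(F \right)} = 1$
$C = 5$
$T{\left(x \right)} = 3 + x$ ($T{\left(x \right)} = x + 3 \cdot 1 = x + 3 = 3 + x$)
$Q = 8$ ($Q = 3 + 5 = 8$)
$\left(-204\right) \left(-16\right) + Q = \left(-204\right) \left(-16\right) + 8 = 3264 + 8 = 3272$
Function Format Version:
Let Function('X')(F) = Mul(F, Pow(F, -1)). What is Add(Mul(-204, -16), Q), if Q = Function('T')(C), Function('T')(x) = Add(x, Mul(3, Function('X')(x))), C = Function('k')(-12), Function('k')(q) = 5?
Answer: 3272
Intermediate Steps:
Function('X')(F) = 1
C = 5
Function('T')(x) = Add(3, x) (Function('T')(x) = Add(x, Mul(3, 1)) = Add(x, 3) = Add(3, x))
Q = 8 (Q = Add(3, 5) = 8)
Add(Mul(-204, -16), Q) = Add(Mul(-204, -16), 8) = Add(3264, 8) = 3272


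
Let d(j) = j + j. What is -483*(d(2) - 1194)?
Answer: 574770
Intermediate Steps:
d(j) = 2*j
-483*(d(2) - 1194) = -483*(2*2 - 1194) = -483*(4 - 1194) = -483*(-1190) = 574770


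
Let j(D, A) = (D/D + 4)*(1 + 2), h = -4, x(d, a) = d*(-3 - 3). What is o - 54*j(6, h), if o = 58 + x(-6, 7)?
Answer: -716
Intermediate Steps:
x(d, a) = -6*d (x(d, a) = d*(-6) = -6*d)
o = 94 (o = 58 - 6*(-6) = 58 + 36 = 94)
j(D, A) = 15 (j(D, A) = (1 + 4)*3 = 5*3 = 15)
o - 54*j(6, h) = 94 - 54*15 = 94 - 810 = -716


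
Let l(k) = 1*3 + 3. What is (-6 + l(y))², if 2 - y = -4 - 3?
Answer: 0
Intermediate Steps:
y = 9 (y = 2 - (-4 - 3) = 2 - 1*(-7) = 2 + 7 = 9)
l(k) = 6 (l(k) = 3 + 3 = 6)
(-6 + l(y))² = (-6 + 6)² = 0² = 0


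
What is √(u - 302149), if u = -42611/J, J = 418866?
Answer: I*√53011674947178570/418866 ≈ 549.68*I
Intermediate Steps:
u = -42611/418866 ≈ -0.10173
√(u - 302149) = √(-42611/418866 - 302149) = √(-126559985645/418866) = I*√53011674947178570/418866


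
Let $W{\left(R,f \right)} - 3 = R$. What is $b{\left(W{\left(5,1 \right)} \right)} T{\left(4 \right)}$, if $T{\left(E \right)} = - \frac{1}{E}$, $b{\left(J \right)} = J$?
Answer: $-2$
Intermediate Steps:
$W{\left(R,f \right)} = 3 + R$
$b{\left(W{\left(5,1 \right)} \right)} T{\left(4 \right)} = \left(3 + 5\right) \left(- \frac{1}{4}\right) = 8 \left(\left(-1\right) \frac{1}{4}\right) = 8 \left(- \frac{1}{4}\right) = -2$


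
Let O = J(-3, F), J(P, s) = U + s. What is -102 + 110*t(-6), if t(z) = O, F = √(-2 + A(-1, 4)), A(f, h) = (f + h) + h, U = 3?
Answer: 228 + 110*√5 ≈ 473.97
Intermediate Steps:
A(f, h) = f + 2*h
F = √5 (F = √(-2 + (-1 + 2*4)) = √(-2 + (-1 + 8)) = √(-2 + 7) = √5 ≈ 2.2361)
J(P, s) = 3 + s
O = 3 + √5 ≈ 5.2361
t(z) = 3 + √5
-102 + 110*t(-6) = -102 + 110*(3 + √5) = -102 + (330 + 110*√5) = 228 + 110*√5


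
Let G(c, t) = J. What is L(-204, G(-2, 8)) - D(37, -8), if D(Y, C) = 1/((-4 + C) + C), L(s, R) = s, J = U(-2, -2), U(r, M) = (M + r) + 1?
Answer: -4079/20 ≈ -203.95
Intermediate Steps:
U(r, M) = 1 + M + r
J = -3 (J = 1 - 2 - 2 = -3)
G(c, t) = -3
D(Y, C) = 1/(-4 + 2*C)
L(-204, G(-2, 8)) - D(37, -8) = -204 - 1/(2*(-2 - 8)) = -204 - 1/(2*(-10)) = -204 - (-1)/(2*10) = -204 - 1*(-1/20) = -204 + 1/20 = -4079/20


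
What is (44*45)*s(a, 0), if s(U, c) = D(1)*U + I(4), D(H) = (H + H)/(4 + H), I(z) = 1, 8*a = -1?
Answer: 1881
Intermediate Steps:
a = -⅛ (a = (⅛)*(-1) = -⅛ ≈ -0.12500)
D(H) = 2*H/(4 + H) (D(H) = (2*H)/(4 + H) = 2*H/(4 + H))
s(U, c) = 1 + 2*U/5 (s(U, c) = (2*1/(4 + 1))*U + 1 = (2*1/5)*U + 1 = (2*1*(⅕))*U + 1 = 2*U/5 + 1 = 1 + 2*U/5)
(44*45)*s(a, 0) = (44*45)*(1 + (⅖)*(-⅛)) = 1980*(1 - 1/20) = 1980*(19/20) = 1881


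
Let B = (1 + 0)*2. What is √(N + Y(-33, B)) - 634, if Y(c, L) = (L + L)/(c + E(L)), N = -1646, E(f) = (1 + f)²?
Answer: -634 + I*√59262/6 ≈ -634.0 + 40.573*I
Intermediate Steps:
B = 2 (B = 1*2 = 2)
Y(c, L) = 2*L/(c + (1 + L)²) (Y(c, L) = (L + L)/(c + (1 + L)²) = (2*L)/(c + (1 + L)²) = 2*L/(c + (1 + L)²))
√(N + Y(-33, B)) - 634 = √(-1646 + 2*2/(-33 + (1 + 2)²)) - 634 = √(-1646 + 2*2/(-33 + 3²)) - 634 = √(-1646 + 2*2/(-33 + 9)) - 634 = √(-1646 + 2*2/(-24)) - 634 = √(-1646 + 2*2*(-1/24)) - 634 = √(-1646 - ⅙) - 634 = √(-9877/6) - 634 = I*√59262/6 - 634 = -634 + I*√59262/6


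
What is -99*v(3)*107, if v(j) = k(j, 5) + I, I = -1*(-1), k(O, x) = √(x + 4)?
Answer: -42372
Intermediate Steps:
k(O, x) = √(4 + x)
I = 1
v(j) = 4 (v(j) = √(4 + 5) + 1 = √9 + 1 = 3 + 1 = 4)
-99*v(3)*107 = -99*4*107 = -396*107 = -42372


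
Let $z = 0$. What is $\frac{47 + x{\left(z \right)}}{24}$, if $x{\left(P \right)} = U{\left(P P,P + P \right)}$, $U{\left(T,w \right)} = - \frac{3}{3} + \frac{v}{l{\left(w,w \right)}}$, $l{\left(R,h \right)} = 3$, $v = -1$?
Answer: $\frac{137}{72} \approx 1.9028$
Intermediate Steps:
$U{\left(T,w \right)} = - \frac{4}{3}$ ($U{\left(T,w \right)} = - \frac{3}{3} - \frac{1}{3} = \left(-3\right) \frac{1}{3} - \frac{1}{3} = -1 - \frac{1}{3} = - \frac{4}{3}$)
$x{\left(P \right)} = - \frac{4}{3}$
$\frac{47 + x{\left(z \right)}}{24} = \frac{47 - \frac{4}{3}}{24} = \frac{1}{24} \cdot \frac{137}{3} = \frac{137}{72}$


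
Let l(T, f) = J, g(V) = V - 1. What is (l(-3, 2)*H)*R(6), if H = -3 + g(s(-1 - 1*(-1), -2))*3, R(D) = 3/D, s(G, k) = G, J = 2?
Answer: -6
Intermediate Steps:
g(V) = -1 + V
l(T, f) = 2
H = -6 (H = -3 + (-1 + (-1 - 1*(-1)))*3 = -3 + (-1 + (-1 + 1))*3 = -3 + (-1 + 0)*3 = -3 - 1*3 = -3 - 3 = -6)
(l(-3, 2)*H)*R(6) = (2*(-6))*(3/6) = -36/6 = -12*1/2 = -6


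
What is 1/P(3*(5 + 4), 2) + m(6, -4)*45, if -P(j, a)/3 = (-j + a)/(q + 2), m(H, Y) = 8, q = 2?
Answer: 27004/75 ≈ 360.05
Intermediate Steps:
P(j, a) = -3*a/4 + 3*j/4 (P(j, a) = -3*(-j + a)/(2 + 2) = -3*(a - j)/4 = -3*(-j/4 + a/4) = -3*a/4 + 3*j/4)
1/P(3*(5 + 4), 2) + m(6, -4)*45 = 1/(-¾*2 + 3*(3*(5 + 4))/4) + 8*45 = 1/(-3/2 + 3*(3*9)/4) + 360 = 1/(-3/2 + (¾)*27) + 360 = 1/(-3/2 + 81/4) + 360 = 1/(75/4) + 360 = 4/75 + 360 = 27004/75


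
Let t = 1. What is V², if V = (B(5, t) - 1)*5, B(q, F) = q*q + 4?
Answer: 19600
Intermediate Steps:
B(q, F) = 4 + q² (B(q, F) = q² + 4 = 4 + q²)
V = 140 (V = ((4 + 5²) - 1)*5 = ((4 + 25) - 1)*5 = (29 - 1)*5 = 28*5 = 140)
V² = 140² = 19600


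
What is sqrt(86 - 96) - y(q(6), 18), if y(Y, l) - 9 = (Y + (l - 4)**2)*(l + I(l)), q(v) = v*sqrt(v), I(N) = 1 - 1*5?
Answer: -2753 - 84*sqrt(6) + I*sqrt(10) ≈ -2958.8 + 3.1623*I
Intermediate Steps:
I(N) = -4 (I(N) = 1 - 5 = -4)
q(v) = v**(3/2)
y(Y, l) = 9 + (-4 + l)*(Y + (-4 + l)**2) (y(Y, l) = 9 + (Y + (l - 4)**2)*(l - 4) = 9 + (Y + (-4 + l)**2)*(-4 + l) = 9 + (-4 + l)*(Y + (-4 + l)**2))
sqrt(86 - 96) - y(q(6), 18) = sqrt(86 - 96) - (-55 + 18**3 - 12*18**2 - 24*sqrt(6) + 48*18 + 6**(3/2)*18) = sqrt(-10) - (-55 + 5832 - 12*324 - 24*sqrt(6) + 864 + (6*sqrt(6))*18) = I*sqrt(10) - (-55 + 5832 - 3888 - 24*sqrt(6) + 864 + 108*sqrt(6)) = I*sqrt(10) - (2753 + 84*sqrt(6)) = I*sqrt(10) + (-2753 - 84*sqrt(6)) = -2753 - 84*sqrt(6) + I*sqrt(10)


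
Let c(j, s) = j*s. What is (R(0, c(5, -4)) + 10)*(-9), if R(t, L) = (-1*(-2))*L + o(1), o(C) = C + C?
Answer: 252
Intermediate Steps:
o(C) = 2*C
R(t, L) = 2 + 2*L (R(t, L) = (-1*(-2))*L + 2*1 = 2*L + 2 = 2 + 2*L)
(R(0, c(5, -4)) + 10)*(-9) = ((2 + 2*(5*(-4))) + 10)*(-9) = ((2 + 2*(-20)) + 10)*(-9) = ((2 - 40) + 10)*(-9) = (-38 + 10)*(-9) = -28*(-9) = 252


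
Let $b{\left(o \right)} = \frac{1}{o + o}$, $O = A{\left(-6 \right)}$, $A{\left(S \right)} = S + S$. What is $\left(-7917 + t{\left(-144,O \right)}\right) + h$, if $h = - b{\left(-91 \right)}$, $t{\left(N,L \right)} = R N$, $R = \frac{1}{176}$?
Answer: $- \frac{15851461}{2002} \approx -7917.8$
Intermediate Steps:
$R = \frac{1}{176} \approx 0.0056818$
$A{\left(S \right)} = 2 S$
$O = -12$ ($O = 2 \left(-6\right) = -12$)
$b{\left(o \right)} = \frac{1}{2 o}$
$t{\left(N,L \right)} = \frac{N}{176}$
$h = \frac{1}{182}$ ($h = - \frac{1}{2 \left(-91\right)} = - \frac{-1}{2 \cdot 91} = \left(-1\right) \left(- \frac{1}{182}\right) = \frac{1}{182} \approx 0.0054945$)
$\left(-7917 + t{\left(-144,O \right)}\right) + h = \left(-7917 + \frac{1}{176} \left(-144\right)\right) + \frac{1}{182} = \left(-7917 - \frac{9}{11}\right) + \frac{1}{182} = - \frac{87096}{11} + \frac{1}{182} = - \frac{15851461}{2002}$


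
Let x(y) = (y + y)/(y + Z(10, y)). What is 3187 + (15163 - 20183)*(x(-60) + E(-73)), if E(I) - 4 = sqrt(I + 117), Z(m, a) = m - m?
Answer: -26933 - 10040*sqrt(11) ≈ -60232.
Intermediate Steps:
Z(m, a) = 0
E(I) = 4 + sqrt(117 + I) (E(I) = 4 + sqrt(I + 117) = 4 + sqrt(117 + I))
x(y) = 2 (x(y) = (y + y)/(y + 0) = (2*y)/y = 2)
3187 + (15163 - 20183)*(x(-60) + E(-73)) = 3187 + (15163 - 20183)*(2 + (4 + sqrt(117 - 73))) = 3187 - 5020*(2 + (4 + sqrt(44))) = 3187 - 5020*(2 + (4 + 2*sqrt(11))) = 3187 - 5020*(6 + 2*sqrt(11)) = 3187 + (-30120 - 10040*sqrt(11)) = -26933 - 10040*sqrt(11)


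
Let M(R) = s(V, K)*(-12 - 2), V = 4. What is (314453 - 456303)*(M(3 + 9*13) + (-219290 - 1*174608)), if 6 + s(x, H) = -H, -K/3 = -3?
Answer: 55844642800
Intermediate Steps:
K = 9 (K = -3*(-3) = 9)
s(x, H) = -6 - H
M(R) = 210 (M(R) = (-6 - 1*9)*(-12 - 2) = (-6 - 9)*(-14) = -15*(-14) = 210)
(314453 - 456303)*(M(3 + 9*13) + (-219290 - 1*174608)) = (314453 - 456303)*(210 + (-219290 - 1*174608)) = -141850*(210 + (-219290 - 174608)) = -141850*(210 - 393898) = -141850*(-393688) = 55844642800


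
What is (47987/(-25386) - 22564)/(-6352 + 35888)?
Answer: -572857691/749800896 ≈ -0.76401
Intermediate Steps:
(47987/(-25386) - 22564)/(-6352 + 35888) = (47987*(-1/25386) - 22564)/29536 = (-47987/25386 - 22564)*(1/29536) = -572857691/25386*1/29536 = -572857691/749800896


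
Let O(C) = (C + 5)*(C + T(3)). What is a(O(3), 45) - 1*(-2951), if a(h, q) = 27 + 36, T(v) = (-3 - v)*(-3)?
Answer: 3014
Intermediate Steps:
T(v) = 9 + 3*v
O(C) = (5 + C)*(18 + C) (O(C) = (C + 5)*(C + (9 + 3*3)) = (5 + C)*(C + (9 + 9)) = (5 + C)*(C + 18) = (5 + C)*(18 + C))
a(h, q) = 63
a(O(3), 45) - 1*(-2951) = 63 - 1*(-2951) = 63 + 2951 = 3014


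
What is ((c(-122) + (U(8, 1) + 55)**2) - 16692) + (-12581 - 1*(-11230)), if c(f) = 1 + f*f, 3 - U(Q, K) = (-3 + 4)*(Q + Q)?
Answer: -1394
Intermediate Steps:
U(Q, K) = 3 - 2*Q (U(Q, K) = 3 - (-3 + 4)*(Q + Q) = 3 - 2*Q)
c(f) = 1 + f**2
((c(-122) + (U(8, 1) + 55)**2) - 16692) + (-12581 - 1*(-11230)) = (((1 + (-122)**2) + ((3 - 2*8) + 55)**2) - 16692) + (-12581 - 1*(-11230)) = (((1 + 14884) + ((3 - 16) + 55)**2) - 16692) + (-12581 + 11230) = ((14885 + (-13 + 55)**2) - 16692) - 1351 = ((14885 + 42**2) - 16692) - 1351 = ((14885 + 1764) - 16692) - 1351 = (16649 - 16692) - 1351 = -43 - 1351 = -1394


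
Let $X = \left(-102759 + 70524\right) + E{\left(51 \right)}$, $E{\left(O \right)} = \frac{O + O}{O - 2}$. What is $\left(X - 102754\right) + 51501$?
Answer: $- \frac{4090810}{49} \approx -83486.0$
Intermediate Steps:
$E{\left(O \right)} = \frac{2 O}{-2 + O}$
$X = - \frac{1579413}{49}$ ($X = \left(-102759 + 70524\right) + 2 \cdot 51 \frac{1}{-2 + 51} = -32235 + 2 \cdot 51 \cdot \frac{1}{49} = -32235 + \frac{102}{49} = - \frac{1579413}{49} \approx -32233.0$)
$\left(X - 102754\right) + 51501 = \left(- \frac{1579413}{49} - 102754\right) + 51501 = - \frac{6614359}{49} + 51501 = - \frac{4090810}{49}$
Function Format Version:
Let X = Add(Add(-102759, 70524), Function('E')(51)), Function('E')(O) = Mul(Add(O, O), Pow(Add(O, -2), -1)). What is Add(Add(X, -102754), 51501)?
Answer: Rational(-4090810, 49) ≈ -83486.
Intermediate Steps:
Function('E')(O) = Mul(2, O, Pow(Add(-2, O), -1)) (Function('E')(O) = Mul(Mul(2, O), Pow(Add(-2, O), -1)) = Mul(2, O, Pow(Add(-2, O), -1)))
X = Rational(-1579413, 49) (X = Add(Add(-102759, 70524), Mul(2, 51, Pow(Add(-2, 51), -1))) = Add(-32235, Mul(2, 51, Pow(49, -1))) = Add(-32235, Mul(2, 51, Rational(1, 49))) = Add(-32235, Rational(102, 49)) = Rational(-1579413, 49) ≈ -32233.)
Add(Add(X, -102754), 51501) = Add(Add(Rational(-1579413, 49), -102754), 51501) = Add(Rational(-6614359, 49), 51501) = Rational(-4090810, 49)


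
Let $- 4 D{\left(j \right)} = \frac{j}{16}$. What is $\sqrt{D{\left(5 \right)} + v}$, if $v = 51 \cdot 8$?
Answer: $\frac{\sqrt{26107}}{8} \approx 20.197$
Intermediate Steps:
$v = 408$
$D{\left(j \right)} = - \frac{j}{64}$ ($D{\left(j \right)} = - \frac{j \frac{1}{16}}{4} = - \frac{\frac{1}{16} j}{4} = - \frac{j}{64}$)
$\sqrt{D{\left(5 \right)} + v} = \sqrt{\left(- \frac{1}{64}\right) 5 + 408} = \sqrt{- \frac{5}{64} + 408} = \sqrt{\frac{26107}{64}} = \frac{\sqrt{26107}}{8}$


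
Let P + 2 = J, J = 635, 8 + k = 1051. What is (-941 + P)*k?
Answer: -321244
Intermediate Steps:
k = 1043 (k = -8 + 1051 = 1043)
P = 633 (P = -2 + 635 = 633)
(-941 + P)*k = (-941 + 633)*1043 = -308*1043 = -321244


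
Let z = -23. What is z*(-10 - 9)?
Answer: 437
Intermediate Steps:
z*(-10 - 9) = -23*(-10 - 9) = -23*(-19) = 437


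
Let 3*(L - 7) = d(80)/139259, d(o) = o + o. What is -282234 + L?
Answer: -117907949219/417777 ≈ -2.8223e+5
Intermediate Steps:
d(o) = 2*o
L = 2924599/417777 (L = 7 + ((2*80)/139259)/3 = 7 + (160*(1/139259))/3 = 7 + (1/3)*(160/139259) = 7 + 160/417777 = 2924599/417777 ≈ 7.0004)
-282234 + L = -282234 + 2924599/417777 = -117907949219/417777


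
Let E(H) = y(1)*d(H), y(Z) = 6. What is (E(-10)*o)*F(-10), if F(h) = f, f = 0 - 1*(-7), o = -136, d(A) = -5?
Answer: 28560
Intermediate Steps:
f = 7 (f = 0 + 7 = 7)
F(h) = 7
E(H) = -30 (E(H) = 6*(-5) = -30)
(E(-10)*o)*F(-10) = -30*(-136)*7 = 4080*7 = 28560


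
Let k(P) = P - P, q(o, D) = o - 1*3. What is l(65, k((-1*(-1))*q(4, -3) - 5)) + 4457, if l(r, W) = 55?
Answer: 4512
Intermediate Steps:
q(o, D) = -3 + o (q(o, D) = o - 3 = -3 + o)
k(P) = 0
l(65, k((-1*(-1))*q(4, -3) - 5)) + 4457 = 55 + 4457 = 4512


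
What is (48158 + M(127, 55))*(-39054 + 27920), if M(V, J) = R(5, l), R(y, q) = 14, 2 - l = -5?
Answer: -536347048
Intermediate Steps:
l = 7 (l = 2 - 1*(-5) = 2 + 5 = 7)
M(V, J) = 14
(48158 + M(127, 55))*(-39054 + 27920) = (48158 + 14)*(-39054 + 27920) = 48172*(-11134) = -536347048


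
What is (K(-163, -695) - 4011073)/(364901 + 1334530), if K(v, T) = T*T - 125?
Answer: -3528173/1699431 ≈ -2.0761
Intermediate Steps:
K(v, T) = -125 + T**2 (K(v, T) = T**2 - 125 = -125 + T**2)
(K(-163, -695) - 4011073)/(364901 + 1334530) = ((-125 + (-695)**2) - 4011073)/(364901 + 1334530) = ((-125 + 483025) - 4011073)/1699431 = (482900 - 4011073)*(1/1699431) = -3528173*1/1699431 = -3528173/1699431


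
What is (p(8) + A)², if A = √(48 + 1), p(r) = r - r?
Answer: 49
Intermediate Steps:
p(r) = 0
A = 7 (A = √49 = 7)
(p(8) + A)² = (0 + 7)² = 7² = 49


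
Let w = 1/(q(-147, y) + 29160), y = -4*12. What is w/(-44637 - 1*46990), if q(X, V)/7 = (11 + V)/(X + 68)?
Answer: -79/211099353673 ≈ -3.7423e-10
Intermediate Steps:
y = -48
q(X, V) = 7*(11 + V)/(68 + X) (q(X, V) = 7*((11 + V)/(X + 68)) = 7*((11 + V)/(68 + X)) = 7*(11 + V)/(68 + X))
w = 79/2303899 (w = 1/(7*(11 - 48)/(68 - 147) + 29160) = 1/(7*(-37)/(-79) + 29160) = 1/(7*(-1/79)*(-37) + 29160) = 1/(259/79 + 29160) = 1/(2303899/79) = 79/2303899 ≈ 3.4290e-5)
w/(-44637 - 1*46990) = 79/(2303899*(-44637 - 1*46990)) = 79/(2303899*(-44637 - 46990)) = (79/2303899)/(-91627) = (79/2303899)*(-1/91627) = -79/211099353673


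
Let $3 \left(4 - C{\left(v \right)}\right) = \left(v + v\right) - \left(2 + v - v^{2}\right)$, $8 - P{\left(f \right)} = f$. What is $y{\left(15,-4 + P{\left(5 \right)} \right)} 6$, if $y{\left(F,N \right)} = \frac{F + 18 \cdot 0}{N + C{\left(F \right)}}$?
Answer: $- \frac{270}{229} \approx -1.179$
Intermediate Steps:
$P{\left(f \right)} = 8 - f$
$C{\left(v \right)} = \frac{14}{3} - \frac{v}{3} - \frac{v^{2}}{3}$ ($C{\left(v \right)} = 4 - \frac{\left(v + v\right) - \left(2 + v - v^{2}\right)}{3} = 4 - \frac{2 v - \left(2 + v - v^{2}\right)}{3} = 4 - \frac{-2 + v + v^{2}}{3} = 4 - \left(- \frac{2}{3} + \frac{v}{3} + \frac{v^{2}}{3}\right) = \frac{14}{3} - \frac{v}{3} - \frac{v^{2}}{3}$)
$y{\left(F,N \right)} = \frac{F}{\frac{14}{3} + N - \frac{F}{3} - \frac{F^{2}}{3}}$ ($y{\left(F,N \right)} = \frac{F + 18 \cdot 0}{N - \left(- \frac{14}{3} + \frac{F}{3} + \frac{F^{2}}{3}\right)} = \frac{F + 0}{\frac{14}{3} + N - \frac{F}{3} - \frac{F^{2}}{3}} = \frac{F}{\frac{14}{3} + N - \frac{F}{3} - \frac{F^{2}}{3}}$)
$y{\left(15,-4 + P{\left(5 \right)} \right)} 6 = \left(-3\right) 15 \frac{1}{-14 + 15 + 15^{2} - 3 \left(-4 + \left(8 - 5\right)\right)} 6 = \left(-3\right) 15 \frac{1}{-14 + 15 + 225 - 3 \left(-4 + \left(8 - 5\right)\right)} 6 = \left(-3\right) 15 \frac{1}{-14 + 15 + 225 - 3 \left(-4 + 3\right)} 6 = \left(-3\right) 15 \frac{1}{-14 + 15 + 225 - -3} \cdot 6 = \left(-3\right) 15 \frac{1}{-14 + 15 + 225 + 3} \cdot 6 = \left(-3\right) 15 \cdot \frac{1}{229} \cdot 6 = \left(- \frac{45}{229}\right) 6 = - \frac{270}{229}$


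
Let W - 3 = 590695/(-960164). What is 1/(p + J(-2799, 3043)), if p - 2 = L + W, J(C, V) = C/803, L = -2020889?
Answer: -771011692/1558128354002849 ≈ -4.9483e-7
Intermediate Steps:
W = 2289797/960164 (W = 3 + 590695/(-960164) = 3 + 590695*(-1/960164) = 3 - 590695/960164 = 2289797/960164 ≈ 2.3848)
J(C, V) = C/803 (J(C, V) = C*(1/803) = C/803)
p = -1940380655671/960164 (p = 2 + (-2020889 + 2289797/960164) = 2 - 1940382575999/960164 = -1940380655671/960164 ≈ -2.0209e+6)
1/(p + J(-2799, 3043)) = 1/(-1940380655671/960164 + (1/803)*(-2799)) = 1/(-1940380655671/960164 - 2799/803) = 1/(-1558128354002849/771011692) = -771011692/1558128354002849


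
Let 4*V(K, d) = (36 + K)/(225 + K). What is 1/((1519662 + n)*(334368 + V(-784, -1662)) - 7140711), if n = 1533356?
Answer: 559/570641400403733 ≈ 9.7960e-13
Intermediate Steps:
V(K, d) = (36 + K)/(4*(225 + K)) (V(K, d) = ((36 + K)/(225 + K))/4 = (36 + K)/(4*(225 + K)))
1/((1519662 + n)*(334368 + V(-784, -1662)) - 7140711) = 1/((1519662 + 1533356)*(334368 + (36 - 784)/(4*(225 - 784))) - 7140711) = 1/(3053018*(334368 + (¼)*(-748)/(-559)) - 7140711) = 1/(3053018*(334368 + (¼)*(-1/559)*(-748)) - 7140711) = 1/(3053018*(334368 + 187/559) - 7140711) = 1/(3053018*(186911899/559) - 7140711) = 1/(570645392061182/559 - 7140711) = 1/(570641400403733/559) = 559/570641400403733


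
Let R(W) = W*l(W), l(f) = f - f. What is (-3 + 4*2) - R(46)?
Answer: 5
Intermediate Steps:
l(f) = 0
R(W) = 0 (R(W) = W*0 = 0)
(-3 + 4*2) - R(46) = (-3 + 4*2) - 1*0 = (-3 + 8) + 0 = 5 + 0 = 5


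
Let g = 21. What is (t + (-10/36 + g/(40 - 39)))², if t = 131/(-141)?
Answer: 280395025/715716 ≈ 391.77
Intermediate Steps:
t = -131/141 (t = 131*(-1/141) = -131/141 ≈ -0.92908)
(t + (-10/36 + g/(40 - 39)))² = (-131/141 + (-10/36 + 21/(40 - 39)))² = (-131/141 + (-10*1/36 + 21/1))² = (-131/141 + (-5/18 + 21*1))² = (-131/141 + (-5/18 + 21))² = (-131/141 + 373/18)² = (16745/846)² = 280395025/715716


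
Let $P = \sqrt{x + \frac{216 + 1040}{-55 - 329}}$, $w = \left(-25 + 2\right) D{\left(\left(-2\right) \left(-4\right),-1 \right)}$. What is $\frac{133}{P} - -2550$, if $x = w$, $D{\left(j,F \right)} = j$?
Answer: $2550 - \frac{532 i \sqrt{26967}}{8989} \approx 2550.0 - 9.7189 i$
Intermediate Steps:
$w = -184$ ($w = \left(-25 + 2\right) \left(\left(-2\right) \left(-4\right)\right) = \left(-23\right) 8 = -184$)
$x = -184$
$P = \frac{i \sqrt{26967}}{12}$ ($P = \sqrt{-184 + \frac{216 + 1040}{-55 - 329}} = \sqrt{-184 + \frac{1256}{-384}} = \sqrt{-184 + 1256 \left(- \frac{1}{384}\right)} = \sqrt{-184 - \frac{157}{48}} = \sqrt{- \frac{8989}{48}} = \frac{i \sqrt{26967}}{12} \approx 13.685 i$)
$\frac{133}{P} - -2550 = \frac{133}{\frac{1}{12} i \sqrt{26967}} - -2550 = 133 \left(- \frac{4 i \sqrt{26967}}{8989}\right) + 2550 = - \frac{532 i \sqrt{26967}}{8989} + 2550 = 2550 - \frac{532 i \sqrt{26967}}{8989}$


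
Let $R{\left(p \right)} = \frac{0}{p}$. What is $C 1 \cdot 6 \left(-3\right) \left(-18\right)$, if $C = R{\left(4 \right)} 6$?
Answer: $0$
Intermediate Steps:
$R{\left(p \right)} = 0$
$C = 0$ ($C = 0 \cdot 6 = 0$)
$C 1 \cdot 6 \left(-3\right) \left(-18\right) = 0 \cdot 1 \cdot 6 \left(-3\right) \left(-18\right) = 0 \cdot 6 \left(-3\right) \left(-18\right) = 0 \left(-18\right) \left(-18\right) = 0 \left(-18\right) = 0$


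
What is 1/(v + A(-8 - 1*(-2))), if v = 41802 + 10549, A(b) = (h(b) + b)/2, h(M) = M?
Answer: 1/52345 ≈ 1.9104e-5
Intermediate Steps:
A(b) = b (A(b) = (b + b)/2 = (2*b)/2 = b)
v = 52351
1/(v + A(-8 - 1*(-2))) = 1/(52351 + (-8 - 1*(-2))) = 1/(52351 + (-8 + 2)) = 1/(52351 - 6) = 1/52345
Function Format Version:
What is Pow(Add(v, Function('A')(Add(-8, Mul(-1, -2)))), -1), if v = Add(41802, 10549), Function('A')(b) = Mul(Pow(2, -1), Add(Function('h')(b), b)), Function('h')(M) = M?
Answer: Rational(1, 52345) ≈ 1.9104e-5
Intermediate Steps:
Function('A')(b) = b (Function('A')(b) = Mul(Pow(2, -1), Add(b, b)) = Mul(Rational(1, 2), Mul(2, b)) = b)
v = 52351
Pow(Add(v, Function('A')(Add(-8, Mul(-1, -2)))), -1) = Pow(Add(52351, Add(-8, Mul(-1, -2))), -1) = Pow(Add(52351, Add(-8, 2)), -1) = Pow(Add(52351, -6), -1) = Pow(52345, -1) = Rational(1, 52345)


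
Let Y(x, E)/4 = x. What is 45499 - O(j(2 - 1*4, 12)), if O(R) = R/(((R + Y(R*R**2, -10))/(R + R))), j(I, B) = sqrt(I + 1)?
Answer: 45499 + 2*I/3 ≈ 45499.0 + 0.66667*I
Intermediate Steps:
Y(x, E) = 4*x
j(I, B) = sqrt(1 + I)
O(R) = 2*R**2/(R + 4*R**3) (O(R) = R/(((R + 4*(R*R**2))/(R + R))) = R/(((R + 4*R**3)/((2*R)))) = R/(((R + 4*R**3)*(1/(2*R)))) = R/(((R + 4*R**3)/(2*R))) = (2*R/(R + 4*R**3))*R = 2*R**2/(R + 4*R**3))
45499 - O(j(2 - 1*4, 12)) = 45499 - 2*sqrt(1 + (2 - 1*4))/(1 + 4*(sqrt(1 + (2 - 1*4)))**2) = 45499 - 2*sqrt(1 + (2 - 4))/(1 + 4*(sqrt(1 + (2 - 4)))**2) = 45499 - 2*sqrt(1 - 2)/(1 + 4*(sqrt(1 - 2))**2) = 45499 - 2*sqrt(-1)/(1 + 4*(sqrt(-1))**2) = 45499 - 2*I/(1 + 4*I**2) = 45499 - 2*I/(1 + 4*(-1)) = 45499 - 2*I/(1 - 4) = 45499 - 2*I/(-3) = 45499 - 2*I*(-1)/3 = 45499 - (-2)*I/3 = 45499 + 2*I/3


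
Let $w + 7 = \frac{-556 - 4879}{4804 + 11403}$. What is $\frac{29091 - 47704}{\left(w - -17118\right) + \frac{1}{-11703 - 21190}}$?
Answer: $- \frac{9922531687663}{9121641427799} \approx -1.0878$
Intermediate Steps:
$w = - \frac{118884}{16207}$ ($w = -7 + \frac{-556 - 4879}{4804 + 11403} = -7 - \frac{5435}{16207} = - \frac{118884}{16207} \approx -7.3354$)
$\frac{29091 - 47704}{\left(w - -17118\right) + \frac{1}{-11703 - 21190}} = \frac{29091 - 47704}{\left(- \frac{118884}{16207} - -17118\right) + \frac{1}{-11703 - 21190}} = - \frac{18613}{\left(- \frac{118884}{16207} + 17118\right) + \frac{1}{-32893}} = - \frac{18613}{\frac{277312542}{16207} - \frac{1}{32893}} = - \frac{18613}{\frac{9121641427799}{533096851}} = \left(-18613\right) \frac{533096851}{9121641427799} = - \frac{9922531687663}{9121641427799}$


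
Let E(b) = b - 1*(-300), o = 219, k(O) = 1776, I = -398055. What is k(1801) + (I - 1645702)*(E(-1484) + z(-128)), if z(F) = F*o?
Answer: 59710406288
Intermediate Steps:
E(b) = 300 + b (E(b) = b + 300 = 300 + b)
z(F) = 219*F (z(F) = F*219 = 219*F)
k(1801) + (I - 1645702)*(E(-1484) + z(-128)) = 1776 + (-398055 - 1645702)*((300 - 1484) + 219*(-128)) = 1776 - 2043757*(-1184 - 28032) = 1776 - 2043757*(-29216) = 1776 + 59710404512 = 59710406288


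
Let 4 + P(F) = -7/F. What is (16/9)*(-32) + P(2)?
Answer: -1159/18 ≈ -64.389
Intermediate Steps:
P(F) = -4 - 7/F
(16/9)*(-32) + P(2) = (16/9)*(-32) + (-4 - 7/2) = -512/9 - 15/2 = -1159/18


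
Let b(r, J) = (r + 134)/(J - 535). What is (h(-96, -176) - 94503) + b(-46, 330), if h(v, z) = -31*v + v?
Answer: -18782803/205 ≈ -91623.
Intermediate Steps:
h(v, z) = -30*v
b(r, J) = (134 + r)/(-535 + J)
(h(-96, -176) - 94503) + b(-46, 330) = (-30*(-96) - 94503) + (134 - 46)/(-535 + 330) = (2880 - 94503) + 88/(-205) = -91623 - 1/205*88 = -91623 - 88/205 = -18782803/205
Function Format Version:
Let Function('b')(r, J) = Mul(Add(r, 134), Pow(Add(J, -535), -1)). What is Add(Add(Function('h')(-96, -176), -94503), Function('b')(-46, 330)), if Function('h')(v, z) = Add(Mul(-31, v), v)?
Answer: Rational(-18782803, 205) ≈ -91623.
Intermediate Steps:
Function('h')(v, z) = Mul(-30, v)
Function('b')(r, J) = Mul(Pow(Add(-535, J), -1), Add(134, r)) (Function('b')(r, J) = Mul(Add(134, r), Pow(Add(-535, J), -1)) = Mul(Pow(Add(-535, J), -1), Add(134, r)))
Add(Add(Function('h')(-96, -176), -94503), Function('b')(-46, 330)) = Add(Add(Mul(-30, -96), -94503), Mul(Pow(Add(-535, 330), -1), Add(134, -46))) = Add(Add(2880, -94503), Mul(Pow(-205, -1), 88)) = Add(-91623, Mul(Rational(-1, 205), 88)) = Add(-91623, Rational(-88, 205)) = Rational(-18782803, 205)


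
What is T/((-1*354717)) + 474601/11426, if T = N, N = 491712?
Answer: 54243580535/1350998814 ≈ 40.151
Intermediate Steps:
T = 491712
T/((-1*354717)) + 474601/11426 = 491712/((-1*354717)) + 474601/11426 = 491712/(-354717) + 474601*(1/11426) = 491712*(-1/354717) + 474601/11426 = -163904/118239 + 474601/11426 = 54243580535/1350998814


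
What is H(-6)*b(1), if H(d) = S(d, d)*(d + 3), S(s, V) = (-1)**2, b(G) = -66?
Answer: 198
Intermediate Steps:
S(s, V) = 1
H(d) = 3 + d (H(d) = 1*(d + 3) = 1*(3 + d) = 3 + d)
H(-6)*b(1) = (3 - 6)*(-66) = -3*(-66) = 198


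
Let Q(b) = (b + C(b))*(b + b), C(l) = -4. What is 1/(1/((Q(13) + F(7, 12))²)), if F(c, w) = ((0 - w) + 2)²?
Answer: 111556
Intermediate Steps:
F(c, w) = (2 - w)² (F(c, w) = (-w + 2)² = (2 - w)²)
Q(b) = 2*b*(-4 + b) (Q(b) = (b - 4)*(b + b) = (-4 + b)*(2*b) = 2*b*(-4 + b))
1/(1/((Q(13) + F(7, 12))²)) = 1/(1/((2*13*(-4 + 13) + (-2 + 12)²)²)) = 1/(1/((2*13*9 + 10²)²)) = 1/(1/((234 + 100)²)) = 1/(1/(334²)) = 1/(1/111556) = 111556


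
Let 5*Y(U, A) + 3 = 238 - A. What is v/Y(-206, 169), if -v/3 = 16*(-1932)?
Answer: 77280/11 ≈ 7025.5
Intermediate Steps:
v = 92736 (v = -48*(-1932) = -3*(-30912) = 92736)
Y(U, A) = 47 - A/5 (Y(U, A) = -3/5 + (238 - A)/5 = -3/5 + (238/5 - A/5) = 47 - A/5)
v/Y(-206, 169) = 92736/(47 - 1/5*169) = 92736/(47 - 169/5) = 92736/(66/5) = 92736*(5/66) = 77280/11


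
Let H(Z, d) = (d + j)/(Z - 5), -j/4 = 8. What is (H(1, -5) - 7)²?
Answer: 81/16 ≈ 5.0625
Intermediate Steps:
j = -32 (j = -4*8 = -32)
H(Z, d) = (-32 + d)/(-5 + Z) (H(Z, d) = (d - 32)/(Z - 5) = (-32 + d)/(-5 + Z))
(H(1, -5) - 7)² = ((-32 - 5)/(-5 + 1) - 7)² = (-37/(-4) - 7)² = (-¼*(-37) - 7)² = (37/4 - 7)² = (9/4)² = 81/16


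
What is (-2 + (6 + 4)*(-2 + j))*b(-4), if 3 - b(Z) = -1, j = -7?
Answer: -368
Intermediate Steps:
b(Z) = 4 (b(Z) = 3 - 1*(-1) = 3 + 1 = 4)
(-2 + (6 + 4)*(-2 + j))*b(-4) = (-2 + (6 + 4)*(-2 - 7))*4 = (-2 + 10*(-9))*4 = (-2 - 90)*4 = -92*4 = -368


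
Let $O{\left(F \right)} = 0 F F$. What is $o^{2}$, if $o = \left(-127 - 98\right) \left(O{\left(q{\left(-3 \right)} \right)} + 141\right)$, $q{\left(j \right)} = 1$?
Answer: $1006475625$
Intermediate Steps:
$O{\left(F \right)} = 0$ ($O{\left(F \right)} = 0 F = 0$)
$o = -31725$ ($o = \left(-127 - 98\right) \left(0 + 141\right) = \left(-225\right) 141 = -31725$)
$o^{2} = \left(-31725\right)^{2} = 1006475625$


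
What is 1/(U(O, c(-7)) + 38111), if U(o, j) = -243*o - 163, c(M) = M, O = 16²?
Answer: -1/24260 ≈ -4.1220e-5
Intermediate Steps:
O = 256
U(o, j) = -163 - 243*o
1/(U(O, c(-7)) + 38111) = 1/((-163 - 243*256) + 38111) = 1/((-163 - 62208) + 38111) = 1/(-62371 + 38111) = 1/(-24260) = -1/24260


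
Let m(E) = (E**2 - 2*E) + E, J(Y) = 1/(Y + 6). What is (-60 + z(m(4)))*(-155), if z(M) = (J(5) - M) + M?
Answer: 102145/11 ≈ 9285.9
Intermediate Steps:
J(Y) = 1/(6 + Y)
m(E) = E**2 - E
z(M) = 1/11 (z(M) = (1/(6 + 5) - M) + M = (1/11 - M) + M = 1/11)
(-60 + z(m(4)))*(-155) = (-60 + 1/11)*(-155) = -659/11*(-155) = 102145/11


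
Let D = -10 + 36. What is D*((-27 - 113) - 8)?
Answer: -3848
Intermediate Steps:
D = 26
D*((-27 - 113) - 8) = 26*((-27 - 113) - 8) = 26*(-140 - 8) = 26*(-148) = -3848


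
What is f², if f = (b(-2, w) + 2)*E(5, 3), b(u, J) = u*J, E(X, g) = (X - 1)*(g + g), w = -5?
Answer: 82944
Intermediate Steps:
E(X, g) = 2*g*(-1 + X) (E(X, g) = (-1 + X)*(2*g) = 2*g*(-1 + X))
b(u, J) = J*u
f = 288 (f = (-5*(-2) + 2)*(2*3*(-1 + 5)) = (10 + 2)*(2*3*4) = 12*24 = 288)
f² = 288² = 82944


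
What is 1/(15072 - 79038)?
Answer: -1/63966 ≈ -1.5633e-5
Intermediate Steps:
1/(15072 - 79038) = 1/(-63966) = -1/63966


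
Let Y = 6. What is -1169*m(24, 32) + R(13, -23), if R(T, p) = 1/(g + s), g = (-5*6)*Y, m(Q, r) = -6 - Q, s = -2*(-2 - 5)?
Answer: 5821619/166 ≈ 35070.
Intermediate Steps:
s = 14 (s = -2*(-7) = 14)
g = -180 (g = -5*6*6 = -30*6 = -180)
R(T, p) = -1/166 (R(T, p) = 1/(-180 + 14) = 1/(-166) = -1/166)
-1169*m(24, 32) + R(13, -23) = -1169*(-6 - 1*24) - 1/166 = -1169*(-6 - 24) - 1/166 = -1169*(-30) - 1/166 = 35070 - 1/166 = 5821619/166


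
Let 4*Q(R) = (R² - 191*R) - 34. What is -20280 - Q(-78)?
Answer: -25517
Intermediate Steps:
Q(R) = -17/2 - 191*R/4 + R²/4 (Q(R) = ((R² - 191*R) - 34)/4 = (-34 + R² - 191*R)/4 = -17/2 - 191*R/4 + R²/4)
-20280 - Q(-78) = -20280 - (-17/2 - 191/4*(-78) + (¼)*(-78)²) = -20280 - (-17/2 + 7449/2 + (¼)*6084) = -20280 - (-17/2 + 7449/2 + 1521) = -20280 - 1*5237 = -20280 - 5237 = -25517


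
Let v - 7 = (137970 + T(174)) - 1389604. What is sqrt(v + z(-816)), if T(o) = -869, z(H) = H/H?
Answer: I*sqrt(1252495) ≈ 1119.1*I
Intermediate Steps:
z(H) = 1
v = -1252496 (v = 7 + ((137970 - 869) - 1389604) = 7 + (137101 - 1389604) = 7 - 1252503 = -1252496)
sqrt(v + z(-816)) = sqrt(-1252496 + 1) = sqrt(-1252495) = I*sqrt(1252495)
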